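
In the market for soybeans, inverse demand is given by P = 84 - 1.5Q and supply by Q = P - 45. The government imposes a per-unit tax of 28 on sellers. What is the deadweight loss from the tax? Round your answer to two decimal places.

Rewriting supply in inverse form: P = 45 + Q.
Pre-tax equilibrium: 84 - 1.5Q = 45 + Q gives Q* = 15.6, P* = 60.6.
A tax on sellers shifts supply up by 28: 84 - 1.5Q = 45 + Q + 28, so Q_t = 4.4. Buyers pay P_b = 77.4; sellers receive P_s = P_b - 28 = 49.4.
The welfare triangle lost has base Q* - Q_t = 11.2 and height t = 28, so DWL = (1/2)(11.2)(28) = 156.8.

156.80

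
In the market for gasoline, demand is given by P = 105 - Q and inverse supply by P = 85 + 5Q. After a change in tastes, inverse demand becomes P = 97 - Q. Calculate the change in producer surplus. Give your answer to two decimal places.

-17.78

Initial equilibrium: Q_0 = 3.3333, P_0 = 101.6667; CS_0 = (1/2)(3.3333)(3.3333) = 5.5556, PS_0 = (1/2)(3.3333)(16.6667) = 27.7778.
New equilibrium: 97 - Q = 85 + 5Q gives Q_1 = 2, P_1 = 95; CS_1 = 2, PS_1 = 10.
Change in producer surplus = 10 - 27.7778 = -17.7778.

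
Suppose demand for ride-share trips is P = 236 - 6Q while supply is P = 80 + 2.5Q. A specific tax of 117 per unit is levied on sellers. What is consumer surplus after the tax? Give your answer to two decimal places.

63.16

Without the tax, 236 - 6Q = 80 + 2.5Q so Q* = 18.3529 and P* = 125.8824.
A tax on sellers shifts supply up by 117: 236 - 6Q = 80 + 2.5Q + 117, so Q_t = 4.5882. Buyers pay P_b = 208.4706; sellers receive P_s = P_b - 117 = 91.4706.
Consumer surplus is the triangle under demand above P_b: (1/2)(4.5882)(236 - 208.4706) = 63.1557.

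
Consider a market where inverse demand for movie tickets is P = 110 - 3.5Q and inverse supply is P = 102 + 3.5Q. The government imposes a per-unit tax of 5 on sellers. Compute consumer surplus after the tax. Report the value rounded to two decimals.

Without the tax, 110 - 3.5Q = 102 + 3.5Q so Q* = 1.1429 and P* = 106.
A tax on sellers shifts supply up by 5: 110 - 3.5Q = 102 + 3.5Q + 5, so Q_t = 0.4286. Buyers pay P_b = 108.5; sellers receive P_s = P_b - 5 = 103.5.
Consumer surplus is the triangle under demand above P_b: (1/2)(0.4286)(110 - 108.5) = 0.3214.

0.32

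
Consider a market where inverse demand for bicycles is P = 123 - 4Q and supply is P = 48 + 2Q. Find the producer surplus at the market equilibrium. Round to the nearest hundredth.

156.25

Setting demand equal to supply, 75 = 6Q, so Q* = 12.5 and P* = 73.
PS is the area between P* and the supply curve from 0 to Q*: (1/2)(12.5)(25) = 156.25.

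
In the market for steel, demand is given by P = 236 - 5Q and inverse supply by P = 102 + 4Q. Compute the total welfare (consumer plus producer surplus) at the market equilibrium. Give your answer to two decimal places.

Set 236 - 5Q = 102 + 4Q, which gives 134 = 9Q, so Q* = 14.8889 and P* = 236 - 5(14.8889) = 161.5556.
CS = (1/2)(14.8889)(74.4444) = 554.1975 and PS = (1/2)(14.8889)(59.5556) = 443.358, so total surplus = 997.5556.

997.56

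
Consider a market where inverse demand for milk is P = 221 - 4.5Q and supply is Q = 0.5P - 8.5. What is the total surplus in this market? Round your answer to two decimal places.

Rewriting supply in inverse form: P = 17 + 2Q.
Set 221 - 4.5Q = 17 + 2Q, which gives 204 = 6.5Q, so Q* = 31.3846 and P* = 221 - 4.5(31.3846) = 79.7692.
CS = (1/2)(31.3846)(141.2308) = 2216.2367 and PS = (1/2)(31.3846)(62.7692) = 984.9941, so total surplus = 3201.2308.

3201.23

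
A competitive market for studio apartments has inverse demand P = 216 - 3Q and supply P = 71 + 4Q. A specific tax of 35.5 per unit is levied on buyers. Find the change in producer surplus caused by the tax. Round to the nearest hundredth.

Pre-tax equilibrium: 216 - 3Q = 71 + 4Q gives Q* = 20.7143, P* = 153.8571.
A tax on buyers shifts demand down by 35.5: (216 - 35.5) - 3Q = 71 + 4Q, so Q_t = 15.6429. Buyers pay P_b = 169.0714; sellers receive P_s = P_b - 35.5 = 133.5714.
PS falls from (1/2)(20.7143)(82.8571) = 858.1633 to (1/2)(15.6429)(62.5714) = 489.398, a change of -368.7653.

-368.77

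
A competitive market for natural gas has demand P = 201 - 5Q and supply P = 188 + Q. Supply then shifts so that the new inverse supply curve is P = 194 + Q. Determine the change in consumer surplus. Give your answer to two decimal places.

-8.33

Initial equilibrium: Q_0 = 2.1667, P_0 = 190.1667; CS_0 = (1/2)(2.1667)(10.8333) = 11.7361, PS_0 = (1/2)(2.1667)(2.1667) = 2.3472.
New equilibrium: 201 - 5Q = 194 + Q gives Q_1 = 1.1667, P_1 = 195.1667; CS_1 = 3.4028, PS_1 = 0.6806.
Change in consumer surplus = 3.4028 - 11.7361 = -8.3333.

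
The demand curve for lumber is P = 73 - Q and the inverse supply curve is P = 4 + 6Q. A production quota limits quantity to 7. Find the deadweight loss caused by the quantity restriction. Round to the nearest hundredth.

Unrestricted equilibrium: Q* = (73 - 4)/(1 + 6) = 9.8571.
At Q = 7 the demand price is 73 - (7) = 66 and the supply price is 4 + 6(7) = 46.
DWL = (1/2)(gap between curves at 7) x (Q* - 7) = (1/2)(20)(2.8571) = 28.5714.

28.57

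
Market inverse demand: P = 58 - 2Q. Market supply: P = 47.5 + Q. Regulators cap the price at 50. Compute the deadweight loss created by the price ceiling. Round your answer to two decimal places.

Without the control, 58 - 2Q = 47.5 + Q so Q* = 3.5 and P* = 51.
At the ceiling price 50, quantity supplied is (50 - 47.5)/1 = 2.5; supply is the short side, so Q = 2.5 trades at P = 50.
At Q = 2.5 the demand price is 53 and the supply price is 50. Deadweight loss is the triangle between the curves from 2.5 to 3.5: (1/2)(53 - 50)(3.5 - 2.5) = 1.5.

1.50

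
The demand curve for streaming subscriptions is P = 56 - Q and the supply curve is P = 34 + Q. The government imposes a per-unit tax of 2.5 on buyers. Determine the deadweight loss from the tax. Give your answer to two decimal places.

1.56

Pre-tax equilibrium: 56 - Q = 34 + Q gives Q* = 11, P* = 45.
A tax on buyers shifts demand down by 2.5: (56 - 2.5) - Q = 34 + Q, so Q_t = 9.75. Buyers pay P_b = 46.25; sellers receive P_s = P_b - 2.5 = 43.75.
The welfare triangle lost has base Q* - Q_t = 1.25 and height t = 2.5, so DWL = (1/2)(1.25)(2.5) = 1.5625.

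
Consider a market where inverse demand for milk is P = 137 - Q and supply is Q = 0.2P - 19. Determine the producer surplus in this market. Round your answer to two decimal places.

122.50

Rewriting supply in inverse form: P = 95 + 5Q.
Equilibrium: 137 - Q = 95 + 5Q, so Q* = 7 and P* = 130.
The supply curve's price intercept is 95, so PS = (1/2)(Q*)(P* - 95) = (1/2)(7)(35) = 122.5.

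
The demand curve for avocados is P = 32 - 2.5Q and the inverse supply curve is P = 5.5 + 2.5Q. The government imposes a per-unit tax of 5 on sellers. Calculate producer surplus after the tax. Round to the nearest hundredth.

Pre-tax equilibrium: 32 - 2.5Q = 5.5 + 2.5Q gives Q* = 5.3, P* = 18.75.
With the tax, sellers need 5 more per unit: 32 - 2.5Q = 5.5 + 2.5Q + 5, so Q_t = 4.3. Buyers pay P_b = 21.25; sellers receive P_s = P_b - 5 = 16.25.
PS = (1/2)(Q_t)(P_s - 5.5) = (1/2)(4.3)(10.75) = 23.1125.

23.11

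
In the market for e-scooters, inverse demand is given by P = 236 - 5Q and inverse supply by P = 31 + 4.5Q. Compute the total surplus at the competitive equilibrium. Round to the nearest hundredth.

Equilibrium: 236 - 5Q = 31 + 4.5Q, so Q* = 21.5789 and P* = 128.1053.
CS = (1/2)(21.5789)(107.8947) = 1164.1274 and PS = (1/2)(21.5789)(97.1053) = 1047.7147, so total surplus = 2211.8421.

2211.84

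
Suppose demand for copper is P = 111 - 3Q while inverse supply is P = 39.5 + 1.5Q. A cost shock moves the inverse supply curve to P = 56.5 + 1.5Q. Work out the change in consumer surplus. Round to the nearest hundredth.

Initial equilibrium: Q_0 = 15.8889, P_0 = 63.3333; CS_0 = (1/2)(15.8889)(47.6667) = 378.6852, PS_0 = (1/2)(15.8889)(23.8333) = 189.3426.
New equilibrium: 111 - 3Q = 56.5 + 1.5Q gives Q_1 = 12.1111, P_1 = 74.6667; CS_1 = 220.0185, PS_1 = 110.0093.
Change in consumer surplus = 220.0185 - 378.6852 = -158.6667.

-158.67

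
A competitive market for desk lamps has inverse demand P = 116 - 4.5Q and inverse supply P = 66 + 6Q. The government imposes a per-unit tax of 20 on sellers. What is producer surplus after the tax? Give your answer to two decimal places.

24.49

Without the tax, 116 - 4.5Q = 66 + 6Q so Q* = 4.7619 and P* = 94.5714.
A tax on sellers shifts supply up by 20: 116 - 4.5Q = 66 + 6Q + 20, so Q_t = 2.8571. Buyers pay P_b = 103.1429; sellers receive P_s = P_b - 20 = 83.1429.
PS = (1/2)(Q_t)(P_s - 66) = (1/2)(2.8571)(17.1429) = 24.4898.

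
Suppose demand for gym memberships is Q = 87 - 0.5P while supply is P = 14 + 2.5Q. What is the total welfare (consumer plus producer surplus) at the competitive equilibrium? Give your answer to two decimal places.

2844.44

Rewriting demand in inverse form: P = 174 - 2Q.
Setting demand equal to supply, 160 = 4.5Q, so Q* = 35.5556 and P* = 102.8889.
CS = (1/2)(35.5556)(71.1111) = 1264.1975 and PS = (1/2)(35.5556)(88.8889) = 1580.2469, so total surplus = 2844.4444.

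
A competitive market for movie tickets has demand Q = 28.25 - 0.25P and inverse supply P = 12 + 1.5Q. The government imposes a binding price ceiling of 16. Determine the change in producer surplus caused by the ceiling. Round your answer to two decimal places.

-247.58

Rewriting demand in inverse form: P = 113 - 4Q.
Without the control, 113 - 4Q = 12 + 1.5Q so Q* = 18.3636 and P* = 39.5455.
At the ceiling price 16, quantity supplied is (16 - 12)/1.5 = 2.6667; supply is the short side, so Q = 2.6667 trades at P = 16.
PS goes from (1/2)(18.3636)(27.5455) = 252.9174 to 5.3333 (computed as (16 - 12)(2.6667) - (1/2)(1.5)(2.6667)^2), a change of -247.584.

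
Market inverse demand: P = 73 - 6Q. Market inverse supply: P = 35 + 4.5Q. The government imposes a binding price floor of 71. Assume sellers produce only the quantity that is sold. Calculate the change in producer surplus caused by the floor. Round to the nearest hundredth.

Without the control, 73 - 6Q = 35 + 4.5Q so Q* = 3.619 and P* = 51.2857.
At P = 71, buyers demand (73 - 71)/6 = 0.3333 while sellers would supply more, so the quantity traded is 0.3333 at price 71.
PS goes from (1/2)(3.619)(16.2857) = 29.4694 to 11.75 (computed as (71 - 35)(0.3333) - (1/2)(4.5)(0.3333)^2), a change of -17.7194.

-17.72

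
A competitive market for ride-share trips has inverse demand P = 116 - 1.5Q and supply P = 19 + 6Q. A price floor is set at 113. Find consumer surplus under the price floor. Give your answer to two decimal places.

3.00

Without the control, 116 - 1.5Q = 19 + 6Q so Q* = 12.9333 and P* = 96.6.
At P = 113, buyers demand (116 - 113)/1.5 = 2 while sellers would supply more, so the quantity traded is 2 at price 113.
CS is the triangle under demand above 113: (1/2)(2)(116 - 113) = 3.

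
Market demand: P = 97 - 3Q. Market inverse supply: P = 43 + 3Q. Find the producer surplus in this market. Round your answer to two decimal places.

121.50

Setting demand equal to supply, 54 = 6Q, so Q* = 9 and P* = 70.
The supply curve's price intercept is 43, so PS = (1/2)(Q*)(P* - 43) = (1/2)(9)(27) = 121.5.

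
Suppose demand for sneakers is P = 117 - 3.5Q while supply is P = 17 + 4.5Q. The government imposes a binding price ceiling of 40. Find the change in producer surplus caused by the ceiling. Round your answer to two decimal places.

-292.78

Free-market equilibrium: 117 - 3.5Q = 17 + 4.5Q gives Q* = 12.5, P* = 73.25.
At P = 40, sellers supply (40 - 17)/4.5 = 5.1111 while buyers want more, so the quantity traded is 5.1111 at price 40.
PS goes from (1/2)(12.5)(56.25) = 351.5625 to 58.7778 (computed as (40 - 17)(5.1111) - (1/2)(4.5)(5.1111)^2), a change of -292.7847.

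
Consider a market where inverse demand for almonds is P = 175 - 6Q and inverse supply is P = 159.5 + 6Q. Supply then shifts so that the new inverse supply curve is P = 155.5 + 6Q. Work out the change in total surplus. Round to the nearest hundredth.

5.83

Initial equilibrium: Q_0 = 1.2917, P_0 = 167.25; CS_0 = (1/2)(1.2917)(7.75) = 5.0052, PS_0 = (1/2)(1.2917)(7.75) = 5.0052.
New equilibrium: 175 - 6Q = 155.5 + 6Q gives Q_1 = 1.625, P_1 = 165.25; CS_1 = 7.9219, PS_1 = 7.9219.
Change in total surplus = (7.9219 + 7.9219) - (5.0052 + 5.0052) = 5.8333.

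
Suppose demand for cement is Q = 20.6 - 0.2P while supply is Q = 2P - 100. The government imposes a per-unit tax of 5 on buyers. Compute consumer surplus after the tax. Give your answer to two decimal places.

Rewriting demand in inverse form: P = 103 - 5Q.
Rewriting supply in inverse form: P = 50 + 0.5Q.
Pre-tax equilibrium: 103 - 5Q = 50 + 0.5Q gives Q* = 9.6364, P* = 54.8182.
A tax on buyers shifts demand down by 5: (103 - 5) - 5Q = 50 + 0.5Q, so Q_t = 8.7273. Buyers pay P_b = 59.3636; sellers receive P_s = P_b - 5 = 54.3636.
Consumer surplus is the triangle under demand above P_b: (1/2)(8.7273)(103 - 59.3636) = 190.4132.

190.41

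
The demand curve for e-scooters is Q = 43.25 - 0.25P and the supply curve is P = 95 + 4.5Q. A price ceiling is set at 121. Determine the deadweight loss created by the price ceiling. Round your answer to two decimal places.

Rewriting demand in inverse form: P = 173 - 4Q.
Free-market equilibrium: 173 - 4Q = 95 + 4.5Q gives Q* = 9.1765, P* = 136.2941.
At P = 121, sellers supply (121 - 95)/4.5 = 5.7778 while buyers want more, so the quantity traded is 5.7778 at price 121.
At Q = 5.7778 the demand price is 149.8889 and the supply price is 121. Deadweight loss is the triangle between the curves from 5.7778 to 9.1765: (1/2)(149.8889 - 121)(9.1765 - 5.7778) = 49.0922.

49.09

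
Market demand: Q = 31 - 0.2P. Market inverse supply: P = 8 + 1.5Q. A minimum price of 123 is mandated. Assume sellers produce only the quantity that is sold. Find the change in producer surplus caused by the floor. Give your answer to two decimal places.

Rewriting demand in inverse form: P = 155 - 5Q.
Free-market equilibrium: 155 - 5Q = 8 + 1.5Q gives Q* = 22.6154, P* = 41.9231.
At P = 123, buyers demand (155 - 123)/5 = 6.4 while sellers would supply more, so the quantity traded is 6.4 at price 123.
PS goes from (1/2)(22.6154)(33.9231) = 383.5917 to 705.28 (computed as (123 - 8)(6.4) - (1/2)(1.5)(6.4)^2), a change of 321.6883.

321.69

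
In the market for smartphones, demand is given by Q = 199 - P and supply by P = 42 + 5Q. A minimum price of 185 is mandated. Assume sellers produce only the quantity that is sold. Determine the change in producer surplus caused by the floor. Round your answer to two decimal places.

-199.74

Rewriting demand in inverse form: P = 199 - Q.
Free-market equilibrium: 199 - Q = 42 + 5Q gives Q* = 26.1667, P* = 172.8333.
At P = 185, buyers demand (199 - 185)/1 = 14 while sellers would supply more, so the quantity traded is 14 at price 185.
PS goes from (1/2)(26.1667)(130.8333) = 1711.7361 to 1512 (computed as (185 - 42)(14) - (1/2)(5)(14)^2), a change of -199.7361.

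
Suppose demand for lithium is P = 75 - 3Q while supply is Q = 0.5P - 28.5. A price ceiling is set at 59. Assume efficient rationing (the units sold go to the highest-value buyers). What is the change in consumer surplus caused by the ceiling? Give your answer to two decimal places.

Rewriting supply in inverse form: P = 57 + 2Q.
Free-market equilibrium: 75 - 3Q = 57 + 2Q gives Q* = 3.6, P* = 64.2.
At the ceiling price 59, quantity supplied is (59 - 57)/2 = 1; supply is the short side, so Q = 1 trades at P = 59.
CS goes from (1/2)(3.6)(10.8) = 19.44 to 14.5 (computed as (75 - 59)(1) - (1/2)(3)(1)^2), a change of -4.94.

-4.94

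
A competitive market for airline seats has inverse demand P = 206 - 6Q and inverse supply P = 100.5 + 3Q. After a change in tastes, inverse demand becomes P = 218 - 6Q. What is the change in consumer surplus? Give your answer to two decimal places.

99.11

Initial equilibrium: Q_0 = 11.7222, P_0 = 135.6667; CS_0 = (1/2)(11.7222)(70.3333) = 412.2315, PS_0 = (1/2)(11.7222)(35.1667) = 206.1157.
New equilibrium: 218 - 6Q = 100.5 + 3Q gives Q_1 = 13.0556, P_1 = 139.6667; CS_1 = 511.3426, PS_1 = 255.6713.
Change in consumer surplus = 511.3426 - 412.2315 = 99.1111.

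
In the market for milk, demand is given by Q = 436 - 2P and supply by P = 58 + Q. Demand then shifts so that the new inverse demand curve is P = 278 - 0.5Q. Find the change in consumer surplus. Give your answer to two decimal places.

Rewriting demand in inverse form: P = 218 - 0.5Q.
Initial equilibrium: Q_0 = 106.6667, P_0 = 164.6667; CS_0 = (1/2)(106.6667)(53.3333) = 2844.4444, PS_0 = (1/2)(106.6667)(106.6667) = 5688.8889.
New equilibrium: 278 - 0.5Q = 58 + Q gives Q_1 = 146.6667, P_1 = 204.6667; CS_1 = 5377.7778, PS_1 = 10755.5556.
Change in consumer surplus = 5377.7778 - 2844.4444 = 2533.3333.

2533.33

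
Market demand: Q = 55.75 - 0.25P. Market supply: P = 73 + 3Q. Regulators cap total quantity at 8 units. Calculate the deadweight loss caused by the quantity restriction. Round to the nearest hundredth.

631.14

Rewriting demand in inverse form: P = 223 - 4Q.
Unrestricted equilibrium: Q* = (223 - 73)/(4 + 3) = 21.4286.
At Q = 8 the demand price is 223 - 4(8) = 191 and the supply price is 73 + 3(8) = 97.
Deadweight loss is the triangle between the curves from 8 to 21.4286: (1/2)(191 - 97)(21.4286 - 8) = 631.1429.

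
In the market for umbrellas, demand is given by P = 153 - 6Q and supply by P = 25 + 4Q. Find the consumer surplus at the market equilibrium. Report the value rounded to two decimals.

Setting demand equal to supply, 128 = 10Q, so Q* = 12.8 and P* = 76.2.
Consumer surplus is the triangle under demand above P*: (1/2)(12.8)(153 - 76.2) = (1/2)(12.8)(76.8) = 491.52.

491.52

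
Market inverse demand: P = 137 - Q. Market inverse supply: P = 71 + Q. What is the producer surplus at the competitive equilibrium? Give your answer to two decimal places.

Setting demand equal to supply, 66 = 2Q, so Q* = 33 and P* = 104.
The supply curve's price intercept is 71, so PS = (1/2)(Q*)(P* - 71) = (1/2)(33)(33) = 544.5.

544.50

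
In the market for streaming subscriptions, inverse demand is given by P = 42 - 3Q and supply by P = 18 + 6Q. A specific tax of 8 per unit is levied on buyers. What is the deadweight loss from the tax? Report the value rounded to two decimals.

Without the tax, 42 - 3Q = 18 + 6Q so Q* = 2.6667 and P* = 34.
With the tax, buyers' net willingness to pay falls by 8: (42 - 8) - 3Q = 18 + 6Q, so Q_t = 1.7778. Buyers pay P_b = 36.6667; sellers receive P_s = P_b - 8 = 28.6667.
The welfare triangle lost has base Q* - Q_t = 0.8889 and height t = 8, so DWL = (1/2)(0.8889)(8) = 3.5556.

3.56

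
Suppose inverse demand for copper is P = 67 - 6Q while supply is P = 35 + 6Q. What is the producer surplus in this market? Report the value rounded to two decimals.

21.33

Setting demand equal to supply, 32 = 12Q, so Q* = 2.6667 and P* = 51.
Producer surplus is the triangle above supply below P*: (1/2)(2.6667)(51 - 35) = (1/2)(2.6667)(16) = 21.3333.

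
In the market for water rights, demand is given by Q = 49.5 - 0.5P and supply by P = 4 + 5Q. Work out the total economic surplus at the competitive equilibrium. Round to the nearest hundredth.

644.64

Rewriting demand in inverse form: P = 99 - 2Q.
Setting demand equal to supply, 95 = 7Q, so Q* = 13.5714 and P* = 71.8571.
Total surplus is the full triangle between the curves from 0 to Q*: (1/2)(13.5714)(99 - 4) = 644.6429.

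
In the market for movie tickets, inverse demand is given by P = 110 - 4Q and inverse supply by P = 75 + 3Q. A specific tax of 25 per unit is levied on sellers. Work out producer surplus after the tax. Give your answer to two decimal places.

3.06

Pre-tax equilibrium: 110 - 4Q = 75 + 3Q gives Q* = 5, P* = 90.
A tax on sellers shifts supply up by 25: 110 - 4Q = 75 + 3Q + 25, so Q_t = 1.4286. Buyers pay P_b = 104.2857; sellers receive P_s = P_b - 25 = 79.2857.
PS = (1/2)(Q_t)(P_s - 75) = (1/2)(1.4286)(4.2857) = 3.0612.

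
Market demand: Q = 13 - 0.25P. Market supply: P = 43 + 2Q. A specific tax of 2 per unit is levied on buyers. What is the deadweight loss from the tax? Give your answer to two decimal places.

0.33

Rewriting demand in inverse form: P = 52 - 4Q.
Pre-tax equilibrium: 52 - 4Q = 43 + 2Q gives Q* = 1.5, P* = 46.
A tax on buyers shifts demand down by 2: (52 - 2) - 4Q = 43 + 2Q, so Q_t = 1.1667. Buyers pay P_b = 47.3333; sellers receive P_s = P_b - 2 = 45.3333.
The welfare triangle lost has base Q* - Q_t = 0.3333 and height t = 2, so DWL = (1/2)(0.3333)(2) = 0.3333.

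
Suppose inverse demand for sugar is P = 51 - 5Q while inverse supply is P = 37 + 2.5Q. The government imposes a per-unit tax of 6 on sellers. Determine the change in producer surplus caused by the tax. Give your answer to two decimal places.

-2.93

Pre-tax equilibrium: 51 - 5Q = 37 + 2.5Q gives Q* = 1.8667, P* = 41.6667.
A tax on sellers shifts supply up by 6: 51 - 5Q = 37 + 2.5Q + 6, so Q_t = 1.0667. Buyers pay P_b = 45.6667; sellers receive P_s = P_b - 6 = 39.6667.
PS falls from (1/2)(1.8667)(4.6667) = 4.3556 to (1/2)(1.0667)(2.6667) = 1.4222, a change of -2.9333.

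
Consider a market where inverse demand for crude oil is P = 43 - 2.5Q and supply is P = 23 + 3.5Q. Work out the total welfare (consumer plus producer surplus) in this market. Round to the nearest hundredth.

Setting demand equal to supply, 20 = 6Q, so Q* = 3.3333 and P* = 34.6667.
CS = (1/2)(3.3333)(8.3333) = 13.8889 and PS = (1/2)(3.3333)(11.6667) = 19.4444, so total surplus = 33.3333.

33.33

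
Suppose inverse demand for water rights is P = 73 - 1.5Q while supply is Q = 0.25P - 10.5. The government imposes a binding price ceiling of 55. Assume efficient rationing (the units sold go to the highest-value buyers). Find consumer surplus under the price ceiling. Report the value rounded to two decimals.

Rewriting supply in inverse form: P = 42 + 4Q.
Free-market equilibrium: 73 - 1.5Q = 42 + 4Q gives Q* = 5.6364, P* = 64.5455.
At P = 55, sellers supply (55 - 42)/4 = 3.25 while buyers want more, so the quantity traded is 3.25 at price 55.
The demand price at Q = 3.25 is 68.125. CS is the trapezoid between demand and 55 over [0, 3.25]: (1/2)[(73 - 55) + (68.125 - 55)](3.25) = 50.5781.

50.58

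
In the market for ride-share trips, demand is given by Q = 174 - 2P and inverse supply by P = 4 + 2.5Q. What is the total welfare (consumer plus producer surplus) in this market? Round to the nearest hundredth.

Rewriting demand in inverse form: P = 87 - 0.5Q.
Set 87 - 0.5Q = 4 + 2.5Q, which gives 83 = 3Q, so Q* = 27.6667 and P* = 87 - 0.5(27.6667) = 73.1667.
CS = (1/2)(27.6667)(13.8333) = 191.3611 and PS = (1/2)(27.6667)(69.1667) = 956.8056, so total surplus = 1148.1667.

1148.17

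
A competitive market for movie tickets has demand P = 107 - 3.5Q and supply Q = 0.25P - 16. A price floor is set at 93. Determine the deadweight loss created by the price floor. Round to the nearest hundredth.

11.27

Rewriting supply in inverse form: P = 64 + 4Q.
Without the control, 107 - 3.5Q = 64 + 4Q so Q* = 5.7333 and P* = 86.9333.
At P = 93, buyers demand (107 - 93)/3.5 = 4 while sellers would supply more, so the quantity traded is 4 at price 93.
The lost-trades triangle has base Q* - 4 = 1.7333 and height equal to the gap between the curves at Q = 4, which is 93 - 80 = 13. DWL = (1/2)(1.7333)(13) = 11.2667.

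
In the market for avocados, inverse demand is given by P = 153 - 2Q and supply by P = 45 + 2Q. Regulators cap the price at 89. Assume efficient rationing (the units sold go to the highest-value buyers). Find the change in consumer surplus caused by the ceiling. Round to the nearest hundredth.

195.00

Free-market equilibrium: 153 - 2Q = 45 + 2Q gives Q* = 27, P* = 99.
At the ceiling price 89, quantity supplied is (89 - 45)/2 = 22; supply is the short side, so Q = 22 trades at P = 89.
CS goes from (1/2)(27)(54) = 729 to 924 (computed as (153 - 89)(22) - (1/2)(2)(22)^2), a change of 195.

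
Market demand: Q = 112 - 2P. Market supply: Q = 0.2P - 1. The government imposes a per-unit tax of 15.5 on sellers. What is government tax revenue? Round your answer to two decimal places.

Rewriting demand in inverse form: P = 56 - 0.5Q.
Rewriting supply in inverse form: P = 5 + 5Q.
Without the tax, 56 - 0.5Q = 5 + 5Q so Q* = 9.2727 and P* = 51.3636.
With the tax, sellers need 15.5 more per unit: 56 - 0.5Q = 5 + 5Q + 15.5, so Q_t = 6.4545. Buyers pay P_b = 52.7727; sellers receive P_s = P_b - 15.5 = 37.2727.
Tax revenue = t x Q_t = 15.5 x 6.4545 = 100.0455.

100.05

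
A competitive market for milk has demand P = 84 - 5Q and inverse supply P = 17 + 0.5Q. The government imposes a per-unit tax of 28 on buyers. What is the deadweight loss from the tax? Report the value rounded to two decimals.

71.27

Without the tax, 84 - 5Q = 17 + 0.5Q so Q* = 12.1818 and P* = 23.0909.
With the tax, buyers' net willingness to pay falls by 28: (84 - 28) - 5Q = 17 + 0.5Q, so Q_t = 7.0909. Buyers pay P_b = 48.5455; sellers receive P_s = P_b - 28 = 20.5455.
Deadweight loss is the triangle between the curves from Q_t to Q*: (1/2)(12.1818 - 7.0909)(28) = 71.2727.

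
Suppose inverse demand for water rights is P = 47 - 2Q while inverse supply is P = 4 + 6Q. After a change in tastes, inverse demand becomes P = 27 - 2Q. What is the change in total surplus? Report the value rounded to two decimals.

-82.50

Initial equilibrium: Q_0 = 5.375, P_0 = 36.25; CS_0 = (1/2)(5.375)(10.75) = 28.8906, PS_0 = (1/2)(5.375)(32.25) = 86.6719.
New equilibrium: 27 - 2Q = 4 + 6Q gives Q_1 = 2.875, P_1 = 21.25; CS_1 = 8.2656, PS_1 = 24.7969.
Change in total surplus = (8.2656 + 24.7969) - (28.8906 + 86.6719) = -82.5.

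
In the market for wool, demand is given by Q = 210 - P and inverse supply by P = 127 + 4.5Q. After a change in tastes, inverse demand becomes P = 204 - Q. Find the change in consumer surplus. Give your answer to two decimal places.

Rewriting demand in inverse form: P = 210 - Q.
Initial equilibrium: Q_0 = 15.0909, P_0 = 194.9091; CS_0 = (1/2)(15.0909)(15.0909) = 113.8678, PS_0 = (1/2)(15.0909)(67.9091) = 512.405.
New equilibrium: 204 - Q = 127 + 4.5Q gives Q_1 = 14, P_1 = 190; CS_1 = 98, PS_1 = 441.
Change in consumer surplus = 98 - 113.8678 = -15.8678.

-15.87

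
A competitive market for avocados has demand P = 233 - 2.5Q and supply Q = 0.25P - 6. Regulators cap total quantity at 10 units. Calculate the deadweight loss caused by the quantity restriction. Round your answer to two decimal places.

Rewriting supply in inverse form: P = 24 + 4Q.
Unrestricted equilibrium: Q* = (233 - 24)/(2.5 + 4) = 32.1538.
At Q = 10 the demand price is 233 - 2.5(10) = 208 and the supply price is 24 + 4(10) = 64.
Deadweight loss is the triangle between the curves from 10 to 32.1538: (1/2)(208 - 64)(32.1538 - 10) = 1595.0769.

1595.08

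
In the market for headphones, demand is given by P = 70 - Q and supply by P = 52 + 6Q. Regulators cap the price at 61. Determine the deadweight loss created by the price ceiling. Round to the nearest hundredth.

Without the control, 70 - Q = 52 + 6Q so Q* = 2.5714 and P* = 67.4286.
At the ceiling price 61, quantity supplied is (61 - 52)/6 = 1.5; supply is the short side, so Q = 1.5 trades at P = 61.
At Q = 1.5 the demand price is 68.5 and the supply price is 61. Deadweight loss is the triangle between the curves from 1.5 to 2.5714: (1/2)(68.5 - 61)(2.5714 - 1.5) = 4.0179.

4.02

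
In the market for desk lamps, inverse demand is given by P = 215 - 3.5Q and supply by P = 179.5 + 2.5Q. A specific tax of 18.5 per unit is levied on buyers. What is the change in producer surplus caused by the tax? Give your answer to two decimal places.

Pre-tax equilibrium: 215 - 3.5Q = 179.5 + 2.5Q gives Q* = 5.9167, P* = 194.2917.
With the tax, buyers' net willingness to pay falls by 18.5: (215 - 18.5) - 3.5Q = 179.5 + 2.5Q, so Q_t = 2.8333. Buyers pay P_b = 205.0833; sellers receive P_s = P_b - 18.5 = 186.5833.
Producers lose the trapezoid between P_s and P* out to Q_t plus the triangle from Q_t to Q*: change in PS = 10.0347 - 43.7587 = -33.724.

-33.72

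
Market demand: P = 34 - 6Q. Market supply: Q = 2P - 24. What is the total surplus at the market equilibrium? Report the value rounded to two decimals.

37.23

Rewriting supply in inverse form: P = 12 + 0.5Q.
Equilibrium: 34 - 6Q = 12 + 0.5Q, so Q* = 3.3846 and P* = 13.6923.
Total surplus is the full triangle between the curves from 0 to Q*: (1/2)(3.3846)(34 - 12) = 37.2308.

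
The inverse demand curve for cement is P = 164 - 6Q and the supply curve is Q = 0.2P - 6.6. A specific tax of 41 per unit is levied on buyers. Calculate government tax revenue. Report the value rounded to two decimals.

Rewriting supply in inverse form: P = 33 + 5Q.
Pre-tax equilibrium: 164 - 6Q = 33 + 5Q gives Q* = 11.9091, P* = 92.5455.
With the tax, buyers' net willingness to pay falls by 41: (164 - 41) - 6Q = 33 + 5Q, so Q_t = 8.1818. Buyers pay P_b = 114.9091; sellers receive P_s = P_b - 41 = 73.9091.
Tax revenue = t x Q_t = 41 x 8.1818 = 335.4545.

335.45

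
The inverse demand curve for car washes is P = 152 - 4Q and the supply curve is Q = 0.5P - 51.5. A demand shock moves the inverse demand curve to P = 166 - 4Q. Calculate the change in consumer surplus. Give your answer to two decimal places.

Rewriting supply in inverse form: P = 103 + 2Q.
Initial equilibrium: Q_0 = 8.1667, P_0 = 119.3333; CS_0 = (1/2)(8.1667)(32.6667) = 133.3889, PS_0 = (1/2)(8.1667)(16.3333) = 66.6944.
New equilibrium: 166 - 4Q = 103 + 2Q gives Q_1 = 10.5, P_1 = 124; CS_1 = 220.5, PS_1 = 110.25.
Change in consumer surplus = 220.5 - 133.3889 = 87.1111.

87.11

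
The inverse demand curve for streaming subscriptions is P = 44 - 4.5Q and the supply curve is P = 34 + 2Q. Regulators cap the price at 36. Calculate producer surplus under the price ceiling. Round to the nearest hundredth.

1.00

Without the control, 44 - 4.5Q = 34 + 2Q so Q* = 1.5385 and P* = 37.0769.
At P = 36, sellers supply (36 - 34)/2 = 1 while buyers want more, so the quantity traded is 1 at price 36.
PS is the triangle above supply below 36: (1/2)(1)(36 - 34) = 1.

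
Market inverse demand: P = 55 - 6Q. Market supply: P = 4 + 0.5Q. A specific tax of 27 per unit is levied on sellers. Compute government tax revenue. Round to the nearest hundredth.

Without the tax, 55 - 6Q = 4 + 0.5Q so Q* = 7.8462 and P* = 7.9231.
A tax on sellers shifts supply up by 27: 55 - 6Q = 4 + 0.5Q + 27, so Q_t = 3.6923. Buyers pay P_b = 32.8462; sellers receive P_s = P_b - 27 = 5.8462.
Revenue is the tax times quantity traded: 27 x 3.6923 = 99.6923.

99.69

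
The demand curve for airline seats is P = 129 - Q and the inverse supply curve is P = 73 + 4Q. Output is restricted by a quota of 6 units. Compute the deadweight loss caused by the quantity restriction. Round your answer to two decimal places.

Without the quota, 129 - Q = 73 + 4Q gives Q* = 11.2.
At Q = 6 the demand price is 129 - (6) = 123 and the supply price is 73 + 4(6) = 97.
Deadweight loss is the triangle between the curves from 6 to 11.2: (1/2)(123 - 97)(11.2 - 6) = 67.6.

67.60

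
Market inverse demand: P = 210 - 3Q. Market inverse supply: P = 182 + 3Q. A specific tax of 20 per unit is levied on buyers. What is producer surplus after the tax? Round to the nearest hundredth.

Pre-tax equilibrium: 210 - 3Q = 182 + 3Q gives Q* = 4.6667, P* = 196.
With the tax, buyers' net willingness to pay falls by 20: (210 - 20) - 3Q = 182 + 3Q, so Q_t = 1.3333. Buyers pay P_b = 206; sellers receive P_s = P_b - 20 = 186.
PS = (1/2)(Q_t)(P_s - 182) = (1/2)(1.3333)(4) = 2.6667.

2.67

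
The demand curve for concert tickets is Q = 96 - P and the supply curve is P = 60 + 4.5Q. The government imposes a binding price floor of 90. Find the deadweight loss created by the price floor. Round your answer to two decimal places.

Rewriting demand in inverse form: P = 96 - Q.
Without the control, 96 - Q = 60 + 4.5Q so Q* = 6.5455 and P* = 89.4545.
At P = 90, buyers demand (96 - 90)/1 = 6 while sellers would supply more, so the quantity traded is 6 at price 90.
At Q = 6 the demand price is 90 and the supply price is 87. Deadweight loss is the triangle between the curves from 6 to 6.5455: (1/2)(90 - 87)(6.5455 - 6) = 0.8182.

0.82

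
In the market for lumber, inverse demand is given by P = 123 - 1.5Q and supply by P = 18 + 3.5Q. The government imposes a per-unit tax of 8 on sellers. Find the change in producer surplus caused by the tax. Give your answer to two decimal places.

Pre-tax equilibrium: 123 - 1.5Q = 18 + 3.5Q gives Q* = 21, P* = 91.5.
A tax on sellers shifts supply up by 8: 123 - 1.5Q = 18 + 3.5Q + 8, so Q_t = 19.4. Buyers pay P_b = 93.9; sellers receive P_s = P_b - 8 = 85.9.
PS falls from (1/2)(21)(73.5) = 771.75 to (1/2)(19.4)(67.9) = 658.63, a change of -113.12.

-113.12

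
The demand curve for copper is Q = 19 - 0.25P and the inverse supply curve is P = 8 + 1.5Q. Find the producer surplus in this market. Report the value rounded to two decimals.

114.64

Rewriting demand in inverse form: P = 76 - 4Q.
Equilibrium: 76 - 4Q = 8 + 1.5Q, so Q* = 12.3636 and P* = 26.5455.
The supply curve's price intercept is 8, so PS = (1/2)(Q*)(P* - 8) = (1/2)(12.3636)(18.5455) = 114.6446.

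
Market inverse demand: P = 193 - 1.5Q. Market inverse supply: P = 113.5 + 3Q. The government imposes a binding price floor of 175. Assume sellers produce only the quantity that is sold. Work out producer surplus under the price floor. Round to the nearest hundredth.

522.00

Free-market equilibrium: 193 - 1.5Q = 113.5 + 3Q gives Q* = 17.6667, P* = 166.5.
At the floor price 175, quantity demanded is (193 - 175)/1.5 = 12; demand is the short side, so Q = 12 trades at P = 175.
The supply price at Q = 12 is 149.5. PS is the trapezoid between 175 and supply over [0, 12]: (1/2)[(175 - 113.5) + (175 - 149.5)](12) = 522.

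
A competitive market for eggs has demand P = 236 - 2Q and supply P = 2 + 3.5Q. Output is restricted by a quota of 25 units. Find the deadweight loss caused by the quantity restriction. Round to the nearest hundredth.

846.57

Unrestricted equilibrium: Q* = (236 - 2)/(2 + 3.5) = 42.5455.
At Q = 25 the demand price is 236 - 2(25) = 186 and the supply price is 2 + 3.5(25) = 89.5.
Deadweight loss is the triangle between the curves from 25 to 42.5455: (1/2)(186 - 89.5)(42.5455 - 25) = 846.5682.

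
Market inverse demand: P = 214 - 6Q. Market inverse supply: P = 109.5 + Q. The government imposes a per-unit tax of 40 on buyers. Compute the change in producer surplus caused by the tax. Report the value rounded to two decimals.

Without the tax, 214 - 6Q = 109.5 + Q so Q* = 14.9286 and P* = 124.4286.
A tax on buyers shifts demand down by 40: (214 - 40) - 6Q = 109.5 + Q, so Q_t = 9.2143. Buyers pay P_b = 158.7143; sellers receive P_s = P_b - 40 = 118.7143.
PS falls from (1/2)(14.9286)(14.9286) = 111.4311 to (1/2)(9.2143)(9.2143) = 42.4515, a change of -68.9796.

-68.98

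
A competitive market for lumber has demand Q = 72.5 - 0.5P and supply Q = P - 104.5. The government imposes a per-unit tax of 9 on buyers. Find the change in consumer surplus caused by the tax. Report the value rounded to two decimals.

Rewriting demand in inverse form: P = 145 - 2Q.
Rewriting supply in inverse form: P = 104.5 + Q.
Pre-tax equilibrium: 145 - 2Q = 104.5 + Q gives Q* = 13.5, P* = 118.
With the tax, buyers' net willingness to pay falls by 9: (145 - 9) - 2Q = 104.5 + Q, so Q_t = 10.5. Buyers pay P_b = 124; sellers receive P_s = P_b - 9 = 115.
CS falls from (1/2)(13.5)(27) = 182.25 to (1/2)(10.5)(21) = 110.25, a change of -72.

-72.00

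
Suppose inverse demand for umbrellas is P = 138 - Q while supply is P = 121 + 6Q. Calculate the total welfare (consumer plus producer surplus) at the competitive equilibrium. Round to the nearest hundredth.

Equilibrium: 138 - Q = 121 + 6Q, so Q* = 2.4286 and P* = 135.5714.
Total surplus is the full triangle between the curves from 0 to Q*: (1/2)(2.4286)(138 - 121) = 20.6429.

20.64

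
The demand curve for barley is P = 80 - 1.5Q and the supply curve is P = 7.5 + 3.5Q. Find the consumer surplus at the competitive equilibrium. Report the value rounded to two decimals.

157.69

Set 80 - 1.5Q = 7.5 + 3.5Q, which gives 72.5 = 5Q, so Q* = 14.5 and P* = 80 - 1.5(14.5) = 58.25.
The demand choke price is 80, so CS = (1/2)(Q*)(80 - P*) = (1/2)(14.5)(21.75) = 157.6875.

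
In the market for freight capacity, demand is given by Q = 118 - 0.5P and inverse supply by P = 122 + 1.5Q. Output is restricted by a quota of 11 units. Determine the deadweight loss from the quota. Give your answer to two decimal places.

814.32

Rewriting demand in inverse form: P = 236 - 2Q.
Without the quota, 236 - 2Q = 122 + 1.5Q gives Q* = 32.5714.
At Q = 11 the demand price is 236 - 2(11) = 214 and the supply price is 122 + 1.5(11) = 138.5.
DWL = (1/2)(gap between curves at 11) x (Q* - 11) = (1/2)(75.5)(21.5714) = 814.3214.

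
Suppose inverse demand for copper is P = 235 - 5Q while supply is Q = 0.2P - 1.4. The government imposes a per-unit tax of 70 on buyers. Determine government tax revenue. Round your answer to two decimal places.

1106.00

Rewriting supply in inverse form: P = 7 + 5Q.
Without the tax, 235 - 5Q = 7 + 5Q so Q* = 22.8 and P* = 121.
With the tax, buyers' net willingness to pay falls by 70: (235 - 70) - 5Q = 7 + 5Q, so Q_t = 15.8. Buyers pay P_b = 156; sellers receive P_s = P_b - 70 = 86.
Revenue is the tax times quantity traded: 70 x 15.8 = 1106.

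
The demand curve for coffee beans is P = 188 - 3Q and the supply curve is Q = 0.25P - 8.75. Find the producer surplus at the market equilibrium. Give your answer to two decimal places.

Rewriting supply in inverse form: P = 35 + 4Q.
Equilibrium: 188 - 3Q = 35 + 4Q, so Q* = 21.8571 and P* = 122.4286.
Producer surplus is the triangle above supply below P*: (1/2)(21.8571)(122.4286 - 35) = (1/2)(21.8571)(87.4286) = 955.4694.

955.47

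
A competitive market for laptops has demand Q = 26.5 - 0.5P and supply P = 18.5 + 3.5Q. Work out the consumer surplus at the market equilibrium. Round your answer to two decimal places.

Rewriting demand in inverse form: P = 53 - 2Q.
Set 53 - 2Q = 18.5 + 3.5Q, which gives 34.5 = 5.5Q, so Q* = 6.2727 and P* = 53 - 2(6.2727) = 40.4545.
Consumer surplus is the triangle under demand above P*: (1/2)(6.2727)(53 - 40.4545) = (1/2)(6.2727)(12.5455) = 39.3471.

39.35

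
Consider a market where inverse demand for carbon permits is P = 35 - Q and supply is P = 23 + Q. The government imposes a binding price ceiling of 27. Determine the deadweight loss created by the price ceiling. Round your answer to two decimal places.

4.00

Free-market equilibrium: 35 - Q = 23 + Q gives Q* = 6, P* = 29.
At the ceiling price 27, quantity supplied is (27 - 23)/1 = 4; supply is the short side, so Q = 4 trades at P = 27.
The lost-trades triangle has base Q* - 4 = 2 and height equal to the gap between the curves at Q = 4, which is 31 - 27 = 4. DWL = (1/2)(2)(4) = 4.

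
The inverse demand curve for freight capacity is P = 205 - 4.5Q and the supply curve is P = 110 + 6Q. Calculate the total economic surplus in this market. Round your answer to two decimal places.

Equilibrium: 205 - 4.5Q = 110 + 6Q, so Q* = 9.0476 and P* = 164.2857.
CS = (1/2)(9.0476)(40.7143) = 184.1837 and PS = (1/2)(9.0476)(54.2857) = 245.5782, so total surplus = 429.7619.

429.76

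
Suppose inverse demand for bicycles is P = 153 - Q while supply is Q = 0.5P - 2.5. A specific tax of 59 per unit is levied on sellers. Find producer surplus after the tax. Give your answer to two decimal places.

880.11

Rewriting supply in inverse form: P = 5 + 2Q.
Pre-tax equilibrium: 153 - Q = 5 + 2Q gives Q* = 49.3333, P* = 103.6667.
A tax on sellers shifts supply up by 59: 153 - Q = 5 + 2Q + 59, so Q_t = 29.6667. Buyers pay P_b = 123.3333; sellers receive P_s = P_b - 59 = 64.3333.
PS = (1/2)(Q_t)(P_s - 5) = (1/2)(29.6667)(59.3333) = 880.1111.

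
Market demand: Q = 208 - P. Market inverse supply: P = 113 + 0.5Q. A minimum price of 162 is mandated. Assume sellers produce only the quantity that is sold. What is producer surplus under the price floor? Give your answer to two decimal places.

1725.00

Rewriting demand in inverse form: P = 208 - Q.
Free-market equilibrium: 208 - Q = 113 + 0.5Q gives Q* = 63.3333, P* = 144.6667.
At P = 162, buyers demand (208 - 162)/1 = 46 while sellers would supply more, so the quantity traded is 46 at price 162.
The supply price at Q = 46 is 136. PS is the trapezoid between 162 and supply over [0, 46]: (1/2)[(162 - 113) + (162 - 136)](46) = 1725.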